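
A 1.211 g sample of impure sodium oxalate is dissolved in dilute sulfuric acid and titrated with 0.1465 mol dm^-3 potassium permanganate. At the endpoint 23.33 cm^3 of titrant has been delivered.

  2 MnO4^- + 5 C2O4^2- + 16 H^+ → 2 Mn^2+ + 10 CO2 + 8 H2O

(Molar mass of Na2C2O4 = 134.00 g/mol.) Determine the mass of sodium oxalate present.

n(KMnO4) = 0.02333 L × 0.1465 mol/L = 3.418 × 10^-3 mol
From the 5:2 ratio, n(Na2C2O4) = 5/2 × 3.418 × 10^-3 = 8.545 × 10^-3 mol
mass of Na2C2O4 = 8.545 × 10^-3 × 134.00 g/mol = 1.145 g

1.145 g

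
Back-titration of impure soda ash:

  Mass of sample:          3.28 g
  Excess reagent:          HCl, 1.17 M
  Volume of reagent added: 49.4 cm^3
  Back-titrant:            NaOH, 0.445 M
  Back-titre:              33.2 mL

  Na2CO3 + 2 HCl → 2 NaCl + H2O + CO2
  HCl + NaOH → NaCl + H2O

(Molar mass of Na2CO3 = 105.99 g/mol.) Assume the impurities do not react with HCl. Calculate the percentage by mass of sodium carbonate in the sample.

69.5 %

n(HCl) added = 0.0494 × 1.17 = 0.0578 mol
n(NaOH) used in back-titration = 0.0332 × 0.445 = 0.0148 mol
n(HCl) left over = 0.0148 mol (1:1 ratio)
n(HCl) consumed by analyte = 0.0578 − 0.0148 = 0.0430 mol
From the 1:2 ratio, n(Na2CO3) = 1/2 × 0.0430 = 0.0215 mol
mass of Na2CO3 = 0.0215 × 105.99 = 2.28 g
% Na2CO3 = 2.28 / 3.28 × 100 = 69.5 %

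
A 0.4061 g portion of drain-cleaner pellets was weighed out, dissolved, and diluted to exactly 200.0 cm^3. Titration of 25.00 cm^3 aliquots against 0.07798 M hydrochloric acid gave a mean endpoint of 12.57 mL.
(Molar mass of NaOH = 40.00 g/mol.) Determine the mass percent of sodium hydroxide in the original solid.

NaOH + HCl → NaCl + H2O
n(HCl) per titration = 0.01257 × 0.07798 = 9.802 × 10^-4 mol
n(NaOH) in each aliquot = 9.802 × 10^-4 mol (1:1 ratio)
n(NaOH) in the whole flask = 9.802 × 10^-4 × 200.0/25.00 = 7.842 × 10^-3 mol
mass of NaOH = 7.842 × 10^-3 × 40.00 = 0.3137 g
% NaOH = 0.3137 / 0.4061 × 100 = 77.24 %

77.24 %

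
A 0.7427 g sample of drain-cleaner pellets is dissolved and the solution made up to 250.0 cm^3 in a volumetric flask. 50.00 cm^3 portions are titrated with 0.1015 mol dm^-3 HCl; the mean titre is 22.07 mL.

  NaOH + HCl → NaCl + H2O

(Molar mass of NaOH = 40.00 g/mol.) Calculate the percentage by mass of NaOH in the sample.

60.32 %

n(HCl) per titration = 0.02207 × 0.1015 = 2.240 × 10^-3 mol
n(NaOH) in each aliquot = 2.240 × 10^-3 mol (1:1 ratio)
n(NaOH) in the whole flask = 2.240 × 10^-3 × 250.0/50.00 = 0.01120 mol
mass of NaOH = 0.01120 × 40.00 = 0.4480 g
% NaOH = 0.4480 / 0.7427 × 100 = 60.32 %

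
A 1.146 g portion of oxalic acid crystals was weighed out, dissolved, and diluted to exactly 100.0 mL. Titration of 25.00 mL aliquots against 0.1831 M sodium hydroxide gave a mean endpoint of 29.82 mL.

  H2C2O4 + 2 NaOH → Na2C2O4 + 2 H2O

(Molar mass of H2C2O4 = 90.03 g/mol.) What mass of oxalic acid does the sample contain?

n(NaOH) per titration = 0.02982 × 0.1831 = 5.460 × 10^-3 mol
From the 1:2 ratio, n(H2C2O4) in each aliquot = 1/2 × 5.460 × 10^-3 = 2.730 × 10^-3 mol
n(H2C2O4) in the whole flask = 2.730 × 10^-3 × 100.0/25.00 = 0.01092 mol
mass of H2C2O4 = 0.01092 × 90.03 = 0.9831 g

0.9831 g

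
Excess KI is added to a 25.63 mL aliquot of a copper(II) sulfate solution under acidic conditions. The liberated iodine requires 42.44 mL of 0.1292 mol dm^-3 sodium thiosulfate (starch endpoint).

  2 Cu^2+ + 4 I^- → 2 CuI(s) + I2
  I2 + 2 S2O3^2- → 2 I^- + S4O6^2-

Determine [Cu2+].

n(S2O3^2-) = 0.04244 × 0.1292 = 5.483 × 10^-3 mol
n(I2) = n(S2O3^2-)/2 = 2.742 × 10^-3 mol
From the 2:1 ratio, n(Cu2+) in the aliquot = 2/1 × 2.742 × 10^-3 = 5.483 × 10^-3 mol
[Cu2+] = 5.483 × 10^-3 / 0.02563 = 0.2139 mol/L

0.2139 mol/L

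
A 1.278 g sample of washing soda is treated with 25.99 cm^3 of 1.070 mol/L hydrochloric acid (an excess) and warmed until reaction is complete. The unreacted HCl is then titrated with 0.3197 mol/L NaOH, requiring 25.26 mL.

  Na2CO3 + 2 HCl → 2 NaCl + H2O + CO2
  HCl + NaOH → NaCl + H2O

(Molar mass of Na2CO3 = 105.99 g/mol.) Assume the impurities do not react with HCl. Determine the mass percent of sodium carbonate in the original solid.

81.83 %

n(HCl) added = 0.02599 × 1.070 = 0.02781 mol
n(NaOH) used in back-titration = 0.02526 × 0.3197 = 8.076 × 10^-3 mol
n(HCl) left over = 8.076 × 10^-3 mol (1:1 ratio)
n(HCl) consumed by analyte = 0.02781 − 8.076 × 10^-3 = 0.01973 mol
From the 1:2 ratio, n(Na2CO3) = 1/2 × 0.01973 = 9.867 × 10^-3 mol
mass of Na2CO3 = 9.867 × 10^-3 × 105.99 = 1.046 g
% Na2CO3 = 1.046 / 1.278 × 100 = 81.83 %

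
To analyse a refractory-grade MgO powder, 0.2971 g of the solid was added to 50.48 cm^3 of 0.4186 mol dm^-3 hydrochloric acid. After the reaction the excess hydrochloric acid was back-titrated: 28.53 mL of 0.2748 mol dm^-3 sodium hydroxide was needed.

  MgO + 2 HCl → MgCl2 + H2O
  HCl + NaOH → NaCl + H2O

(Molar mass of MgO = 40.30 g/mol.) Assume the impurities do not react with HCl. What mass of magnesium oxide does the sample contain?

0.2678 g

n(HCl) added = 0.05048 × 0.4186 = 0.02113 mol
n(NaOH) used in back-titration = 0.02853 × 0.2748 = 7.840 × 10^-3 mol
n(HCl) left over = 7.840 × 10^-3 mol (1:1 ratio)
n(HCl) consumed by analyte = 0.02113 − 7.840 × 10^-3 = 0.01329 mol
From the 1:2 ratio, n(MgO) = 1/2 × 0.01329 = 6.645 × 10^-3 mol
mass of MgO = 6.645 × 10^-3 × 40.30 = 0.2678 g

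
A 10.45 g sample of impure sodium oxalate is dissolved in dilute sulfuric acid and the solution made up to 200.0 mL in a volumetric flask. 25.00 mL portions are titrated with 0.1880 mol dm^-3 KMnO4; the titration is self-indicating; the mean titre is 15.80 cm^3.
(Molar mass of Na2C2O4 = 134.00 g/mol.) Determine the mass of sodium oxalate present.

7.961 g

2 MnO4^- + 5 C2O4^2- + 16 H^+ → 2 Mn^2+ + 10 CO2 + 8 H2O
n(KMnO4) per titration = 0.01580 × 0.1880 = 2.970 × 10^-3 mol
From the 5:2 ratio, n(Na2C2O4) in each aliquot = 5/2 × 2.970 × 10^-3 = 7.426 × 10^-3 mol
n(Na2C2O4) in the whole flask = 7.426 × 10^-3 × 200.0/25.00 = 0.05941 mol
mass of Na2C2O4 = 0.05941 × 134.00 = 7.961 g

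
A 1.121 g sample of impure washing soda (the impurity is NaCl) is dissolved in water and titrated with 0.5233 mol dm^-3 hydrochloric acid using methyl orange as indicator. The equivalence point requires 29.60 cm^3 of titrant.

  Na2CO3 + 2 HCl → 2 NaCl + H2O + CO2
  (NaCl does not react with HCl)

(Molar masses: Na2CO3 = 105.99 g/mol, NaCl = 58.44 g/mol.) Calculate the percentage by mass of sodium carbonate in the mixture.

n(HCl) = 0.02960 × 0.5233 = 0.01549 mol
Let x = n(Na2CO3), y = n(NaCl).
Titrant: 2x = 0.01549;  mass: 105.99x + 58.44y = 1.121
Solving, x = 7.745 × 10^-3 mol, y = 5.136 × 10^-3 mol
mass of Na2CO3 = 7.745 × 10^-3 × 105.99 = 0.8209 g
% Na2CO3 = 0.8209 / 1.121 × 100 = 73.23 %

73.23 %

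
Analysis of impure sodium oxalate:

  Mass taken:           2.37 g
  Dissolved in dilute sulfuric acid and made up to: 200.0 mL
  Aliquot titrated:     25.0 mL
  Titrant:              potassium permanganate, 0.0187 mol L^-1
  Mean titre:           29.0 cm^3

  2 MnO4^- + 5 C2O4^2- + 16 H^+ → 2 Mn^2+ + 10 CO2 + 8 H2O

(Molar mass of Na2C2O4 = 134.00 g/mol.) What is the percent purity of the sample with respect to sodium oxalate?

61.3 %

n(KMnO4) per titration = 0.0290 × 0.0187 = 5.42 × 10^-4 mol
From the 5:2 ratio, n(Na2C2O4) in each aliquot = 5/2 × 5.42 × 10^-4 = 1.36 × 10^-3 mol
n(Na2C2O4) in the whole flask = 1.36 × 10^-3 × 200.0/25.0 = 0.0108 mol
mass of Na2C2O4 = 0.0108 × 134.00 = 1.45 g
% Na2C2O4 = 1.45 / 2.37 × 100 = 61.3 %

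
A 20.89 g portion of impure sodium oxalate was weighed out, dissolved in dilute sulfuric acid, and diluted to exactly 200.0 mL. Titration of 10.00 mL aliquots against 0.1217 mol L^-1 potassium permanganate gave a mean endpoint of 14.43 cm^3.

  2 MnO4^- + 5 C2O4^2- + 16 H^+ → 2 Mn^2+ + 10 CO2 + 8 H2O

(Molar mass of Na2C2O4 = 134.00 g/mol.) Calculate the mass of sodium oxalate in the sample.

n(KMnO4) per titration = 0.01443 × 0.1217 = 1.756 × 10^-3 mol
From the 5:2 ratio, n(Na2C2O4) in each aliquot = 5/2 × 1.756 × 10^-3 = 4.390 × 10^-3 mol
n(Na2C2O4) in the whole flask = 4.390 × 10^-3 × 200.0/10.00 = 0.08781 mol
mass of Na2C2O4 = 0.08781 × 134.00 = 11.77 g

11.77 g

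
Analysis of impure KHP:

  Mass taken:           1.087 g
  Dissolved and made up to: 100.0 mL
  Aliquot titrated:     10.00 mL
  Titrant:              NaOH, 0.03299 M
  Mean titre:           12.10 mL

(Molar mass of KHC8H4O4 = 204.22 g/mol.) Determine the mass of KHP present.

KHC8H4O4 + NaOH → KNaC8H4O4 + H2O
n(NaOH) per titration = 0.01210 × 0.03299 = 3.992 × 10^-4 mol
n(KHC8H4O4) in each aliquot = 3.992 × 10^-4 mol (1:1 ratio)
n(KHC8H4O4) in the whole flask = 3.992 × 10^-4 × 100.0/10.00 = 3.992 × 10^-3 mol
mass of KHC8H4O4 = 3.992 × 10^-3 × 204.22 = 0.8152 g

0.8152 g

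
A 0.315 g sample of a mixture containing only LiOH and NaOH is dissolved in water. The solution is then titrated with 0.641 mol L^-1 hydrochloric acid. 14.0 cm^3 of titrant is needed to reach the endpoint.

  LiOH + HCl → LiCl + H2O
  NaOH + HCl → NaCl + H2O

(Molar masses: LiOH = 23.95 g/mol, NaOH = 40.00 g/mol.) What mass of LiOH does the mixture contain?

0.0656 g

n(HCl) = 0.0140 × 0.641 = 8.97 × 10^-3 mol
Let x = n(LiOH), y = n(NaOH).
Titrant: 1x + 1y = 8.97 × 10^-3;  mass: 23.95x + 40.00y = 0.315
Solving, x = 2.74 × 10^-3 mol, y = 6.24 × 10^-3 mol
mass of LiOH = 2.74 × 10^-3 × 23.95 = 0.0656 g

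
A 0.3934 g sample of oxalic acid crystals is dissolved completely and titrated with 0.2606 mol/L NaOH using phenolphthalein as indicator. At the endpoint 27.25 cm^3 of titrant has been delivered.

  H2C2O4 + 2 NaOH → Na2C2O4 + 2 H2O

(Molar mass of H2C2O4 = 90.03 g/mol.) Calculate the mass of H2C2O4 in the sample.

n(NaOH) = 0.02725 L × 0.2606 mol/L = 7.101 × 10^-3 mol
From the 1:2 ratio, n(H2C2O4) = 1/2 × 7.101 × 10^-3 = 3.551 × 10^-3 mol
mass of H2C2O4 = 3.551 × 10^-3 × 90.03 g/mol = 0.3197 g

0.3197 g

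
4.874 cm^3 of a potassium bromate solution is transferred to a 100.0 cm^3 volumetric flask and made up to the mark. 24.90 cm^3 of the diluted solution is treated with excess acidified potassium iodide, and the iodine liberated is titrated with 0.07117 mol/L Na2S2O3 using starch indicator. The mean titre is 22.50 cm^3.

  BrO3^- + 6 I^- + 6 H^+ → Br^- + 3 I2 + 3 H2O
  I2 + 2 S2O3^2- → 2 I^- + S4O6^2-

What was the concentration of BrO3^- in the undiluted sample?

0.2199 mol/L

n(S2O3^2-) = 0.02250 × 0.07117 = 1.601 × 10^-3 mol
n(I2) = n(S2O3^2-)/2 = 8.007 × 10^-4 mol
From the 1:3 ratio, n(BrO3^-) in the aliquot = 1/3 × 8.007 × 10^-4 = 2.669 × 10^-4 mol
[BrO3^-]_dilute = 2.669 × 10^-4 / 0.02490 = 0.01072 mol/L
[BrO3^-]_original = 0.01072 × 100.0/4.874 = 0.2199 mol/L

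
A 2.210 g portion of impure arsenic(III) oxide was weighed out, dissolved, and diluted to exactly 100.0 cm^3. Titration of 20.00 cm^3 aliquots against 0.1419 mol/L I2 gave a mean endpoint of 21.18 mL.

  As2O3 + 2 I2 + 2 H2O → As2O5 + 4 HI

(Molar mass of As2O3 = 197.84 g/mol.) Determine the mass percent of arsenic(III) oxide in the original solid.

67.26 %

n(I2) per titration = 0.02118 × 0.1419 = 3.005 × 10^-3 mol
From the 1:2 ratio, n(As2O3) in each aliquot = 1/2 × 3.005 × 10^-3 = 1.503 × 10^-3 mol
n(As2O3) in the whole flask = 1.503 × 10^-3 × 100.0/20.00 = 7.514 × 10^-3 mol
mass of As2O3 = 7.514 × 10^-3 × 197.84 = 1.486 g
% As2O3 = 1.486 / 2.210 × 100 = 67.26 %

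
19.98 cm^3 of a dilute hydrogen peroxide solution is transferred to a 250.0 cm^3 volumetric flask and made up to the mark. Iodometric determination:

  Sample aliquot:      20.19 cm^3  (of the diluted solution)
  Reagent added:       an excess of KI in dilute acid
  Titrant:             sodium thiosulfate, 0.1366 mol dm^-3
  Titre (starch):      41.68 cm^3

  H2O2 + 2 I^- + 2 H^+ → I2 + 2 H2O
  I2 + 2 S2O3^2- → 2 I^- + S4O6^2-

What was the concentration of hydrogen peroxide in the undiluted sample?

1.764 mol/L

n(S2O3^2-) = 0.04168 × 0.1366 = 5.693 × 10^-3 mol
n(I2) = n(S2O3^2-)/2 = 2.847 × 10^-3 mol
n(H2O2) in the aliquot = 2.847 × 10^-3 mol (1:1 ratio)
[H2O2]_dilute = 2.847 × 10^-3 / 0.02019 = 0.1410 mol/L
[H2O2]_original = 0.1410 × 250.0/19.98 = 1.764 mol/L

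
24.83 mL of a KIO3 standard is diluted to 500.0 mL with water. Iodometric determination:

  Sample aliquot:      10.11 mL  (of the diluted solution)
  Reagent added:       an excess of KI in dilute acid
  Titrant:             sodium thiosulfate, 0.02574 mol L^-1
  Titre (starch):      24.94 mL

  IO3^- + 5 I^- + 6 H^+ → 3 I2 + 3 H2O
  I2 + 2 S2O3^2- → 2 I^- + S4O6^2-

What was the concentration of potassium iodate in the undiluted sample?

0.2131 mol/L

n(S2O3^2-) = 0.02494 × 0.02574 = 6.420 × 10^-4 mol
n(I2) = n(S2O3^2-)/2 = 3.210 × 10^-4 mol
From the 1:3 ratio, n(IO3^-) in the aliquot = 1/3 × 3.210 × 10^-4 = 1.070 × 10^-4 mol
[IO3^-]_dilute = 1.070 × 10^-4 / 0.01011 = 0.01058 mol/L
[IO3^-]_original = 0.01058 × 500.0/24.83 = 0.2131 mol/L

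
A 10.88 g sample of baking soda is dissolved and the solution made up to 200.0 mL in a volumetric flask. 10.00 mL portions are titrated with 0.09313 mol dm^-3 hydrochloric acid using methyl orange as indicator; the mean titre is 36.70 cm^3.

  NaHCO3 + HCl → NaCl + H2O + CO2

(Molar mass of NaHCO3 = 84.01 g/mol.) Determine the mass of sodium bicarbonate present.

5.743 g

n(HCl) per titration = 0.03670 × 0.09313 = 3.418 × 10^-3 mol
n(NaHCO3) in each aliquot = 3.418 × 10^-3 mol (1:1 ratio)
n(NaHCO3) in the whole flask = 3.418 × 10^-3 × 200.0/10.00 = 0.06836 mol
mass of NaHCO3 = 0.06836 × 84.01 = 5.743 g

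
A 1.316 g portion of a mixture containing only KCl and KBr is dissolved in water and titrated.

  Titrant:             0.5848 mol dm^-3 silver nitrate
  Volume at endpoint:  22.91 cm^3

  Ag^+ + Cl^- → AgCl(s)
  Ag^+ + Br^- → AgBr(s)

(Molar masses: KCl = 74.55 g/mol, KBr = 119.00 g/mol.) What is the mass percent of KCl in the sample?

35.47 %

n(AgNO3) = 0.02291 × 0.5848 = 0.01340 mol
Let x = n(KCl), y = n(KBr).
Titrant: 1x + 1y = 0.01340;  mass: 74.55x + 119.00y = 1.316
Solving, x = 6.262 × 10^-3 mol, y = 7.136 × 10^-3 mol
mass of KCl = 6.262 × 10^-3 × 74.55 = 0.4668 g
% KCl = 0.4668 / 1.316 × 100 = 35.47 %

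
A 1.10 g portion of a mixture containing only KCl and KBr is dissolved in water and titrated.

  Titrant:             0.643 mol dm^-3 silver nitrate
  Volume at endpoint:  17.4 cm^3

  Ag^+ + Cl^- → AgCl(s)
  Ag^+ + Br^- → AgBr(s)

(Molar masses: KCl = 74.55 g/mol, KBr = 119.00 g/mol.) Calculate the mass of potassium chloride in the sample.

0.388 g

n(AgNO3) = 0.0174 × 0.643 = 0.0112 mol
Let x = n(KCl), y = n(KBr).
Titrant: 1x + 1y = 0.0112;  mass: 74.55x + 119.00y = 1.10
Solving, x = 5.21 × 10^-3 mol, y = 5.98 × 10^-3 mol
mass of KCl = 5.21 × 10^-3 × 74.55 = 0.388 g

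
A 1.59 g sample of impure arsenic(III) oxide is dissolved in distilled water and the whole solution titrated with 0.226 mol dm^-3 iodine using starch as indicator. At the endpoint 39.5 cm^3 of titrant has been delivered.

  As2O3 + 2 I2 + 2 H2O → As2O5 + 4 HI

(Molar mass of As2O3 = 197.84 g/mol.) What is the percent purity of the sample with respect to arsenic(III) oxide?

55.5 %

n(I2) = 0.0395 L × 0.226 mol/L = 8.93 × 10^-3 mol
From the 1:2 ratio, n(As2O3) = 1/2 × 8.93 × 10^-3 = 4.46 × 10^-3 mol
mass of As2O3 = 4.46 × 10^-3 × 197.84 g/mol = 0.883 g
% As2O3 = 0.883 / 1.59 × 100 = 55.5 %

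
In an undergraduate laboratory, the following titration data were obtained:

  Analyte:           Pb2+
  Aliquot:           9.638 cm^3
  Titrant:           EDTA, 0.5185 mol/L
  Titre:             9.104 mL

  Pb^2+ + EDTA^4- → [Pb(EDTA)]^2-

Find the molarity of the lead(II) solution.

n(EDTA) = 0.009104 L × 0.5185 mol/L = 4.720 × 10^-3 mol
n(Pb2+) = 4.720 × 10^-3 mol (1:1 mole ratio)
[Pb2+] = 4.720 × 10^-3 mol / 0.009638 L = 0.4898 mol/L

0.4898 mol/L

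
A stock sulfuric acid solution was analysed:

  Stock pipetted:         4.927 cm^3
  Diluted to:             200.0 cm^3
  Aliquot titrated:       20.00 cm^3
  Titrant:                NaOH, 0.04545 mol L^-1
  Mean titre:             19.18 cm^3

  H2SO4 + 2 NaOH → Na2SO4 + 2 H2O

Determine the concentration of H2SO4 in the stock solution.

n(NaOH) = 0.01918 × 0.04545 = 8.717 × 10^-4 mol
From the 1:2 ratio, n(H2SO4) in the aliquot = 1/2 × 8.717 × 10^-4 = 4.359 × 10^-4 mol
[H2SO4]_dilute = 4.359 × 10^-4 / 0.02000 = 0.02179 mol/L
Dilution factor = 200.0 / 4.927 = 40.59
[H2SO4]_stock = 0.02179 × 40.59 = 0.8846 mol/L

0.8846 mol/L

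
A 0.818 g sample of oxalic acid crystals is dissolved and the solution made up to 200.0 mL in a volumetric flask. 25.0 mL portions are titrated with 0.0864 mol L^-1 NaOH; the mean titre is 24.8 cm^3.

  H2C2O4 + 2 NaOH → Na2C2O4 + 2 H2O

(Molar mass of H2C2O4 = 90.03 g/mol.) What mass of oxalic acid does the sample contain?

n(NaOH) per titration = 0.0248 × 0.0864 = 2.14 × 10^-3 mol
From the 1:2 ratio, n(H2C2O4) in each aliquot = 1/2 × 2.14 × 10^-3 = 1.07 × 10^-3 mol
n(H2C2O4) in the whole flask = 1.07 × 10^-3 × 200.0/25.0 = 8.57 × 10^-3 mol
mass of H2C2O4 = 8.57 × 10^-3 × 90.03 = 0.772 g

0.772 g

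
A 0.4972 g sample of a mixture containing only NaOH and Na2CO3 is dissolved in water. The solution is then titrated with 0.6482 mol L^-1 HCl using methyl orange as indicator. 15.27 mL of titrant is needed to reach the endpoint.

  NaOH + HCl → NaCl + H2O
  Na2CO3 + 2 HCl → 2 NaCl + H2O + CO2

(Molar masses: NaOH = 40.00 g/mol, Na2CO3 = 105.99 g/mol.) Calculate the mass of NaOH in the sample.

n(HCl) = 0.01527 × 0.6482 = 9.898 × 10^-3 mol
Let x = n(NaOH), y = n(Na2CO3).
Titrant: 1x + 2y = 9.898 × 10^-3;  mass: 40.00x + 105.99y = 0.4972
Solving, x = 2.104 × 10^-3 mol, y = 3.897 × 10^-3 mol
mass of NaOH = 2.104 × 10^-3 × 40.00 = 0.08417 g

0.08417 g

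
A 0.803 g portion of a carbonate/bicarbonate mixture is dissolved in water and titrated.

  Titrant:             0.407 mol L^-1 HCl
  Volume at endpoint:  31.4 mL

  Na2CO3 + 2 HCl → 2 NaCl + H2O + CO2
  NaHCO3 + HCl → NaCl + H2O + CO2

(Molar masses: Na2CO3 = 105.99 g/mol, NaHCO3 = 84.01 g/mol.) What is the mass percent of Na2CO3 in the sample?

n(HCl) = 0.0314 × 0.407 = 0.0128 mol
Let x = n(Na2CO3), y = n(NaHCO3).
Titrant: 2x + 1y = 0.0128;  mass: 105.99x + 84.01y = 0.803
Solving, x = 4.36 × 10^-3 mol, y = 4.05 × 10^-3 mol
mass of Na2CO3 = 4.36 × 10^-3 × 105.99 = 0.462 g
% Na2CO3 = 0.462 / 0.803 × 100 = 57.6 %

57.6 %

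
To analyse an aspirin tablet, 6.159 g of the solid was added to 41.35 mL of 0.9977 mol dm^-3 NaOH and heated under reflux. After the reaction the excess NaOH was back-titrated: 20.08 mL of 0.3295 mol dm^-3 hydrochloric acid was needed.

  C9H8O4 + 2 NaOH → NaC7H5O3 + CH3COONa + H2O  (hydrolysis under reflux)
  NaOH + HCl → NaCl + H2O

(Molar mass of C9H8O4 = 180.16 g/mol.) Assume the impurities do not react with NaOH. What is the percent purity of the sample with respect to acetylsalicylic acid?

n(NaOH) added = 0.04135 × 0.9977 = 0.04125 mol
n(HCl) used in back-titration = 0.02008 × 0.3295 = 6.616 × 10^-3 mol
n(NaOH) left over = 6.616 × 10^-3 mol (1:1 ratio)
n(NaOH) consumed by analyte = 0.04125 − 6.616 × 10^-3 = 0.03464 mol
From the 1:2 ratio, n(C9H8O4) = 1/2 × 0.03464 = 0.01732 mol
mass of C9H8O4 = 0.01732 × 180.16 = 3.120 g
% C9H8O4 = 3.120 / 6.159 × 100 = 50.66 %

50.66 %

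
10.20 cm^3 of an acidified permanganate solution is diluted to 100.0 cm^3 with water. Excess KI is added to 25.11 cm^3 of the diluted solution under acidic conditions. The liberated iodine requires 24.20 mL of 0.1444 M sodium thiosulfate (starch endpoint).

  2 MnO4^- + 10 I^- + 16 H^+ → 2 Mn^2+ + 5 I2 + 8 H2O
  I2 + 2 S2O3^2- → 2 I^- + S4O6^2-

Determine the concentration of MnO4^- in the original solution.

0.2729 M

n(S2O3^2-) = 0.02420 × 0.1444 = 3.494 × 10^-3 mol
n(I2) = n(S2O3^2-)/2 = 1.747 × 10^-3 mol
From the 2:5 ratio, n(MnO4^-) in the aliquot = 2/5 × 1.747 × 10^-3 = 6.989 × 10^-4 mol
[MnO4^-]_dilute = 6.989 × 10^-4 / 0.02511 = 0.02783 mol/L
[MnO4^-]_original = 0.02783 × 100.0/10.20 = 0.2729 mol/L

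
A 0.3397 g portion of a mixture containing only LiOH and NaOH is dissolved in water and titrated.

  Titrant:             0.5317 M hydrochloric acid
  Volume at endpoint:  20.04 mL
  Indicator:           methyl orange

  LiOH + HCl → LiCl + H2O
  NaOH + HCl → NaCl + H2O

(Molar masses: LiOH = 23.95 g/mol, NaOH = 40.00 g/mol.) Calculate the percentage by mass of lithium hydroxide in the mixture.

38.00 %

n(HCl) = 0.02004 × 0.5317 = 0.01066 mol
Let x = n(LiOH), y = n(NaOH).
Titrant: 1x + 1y = 0.01066;  mass: 23.95x + 40.00y = 0.3397
Solving, x = 5.390 × 10^-3 mol, y = 5.265 × 10^-3 mol
mass of LiOH = 5.390 × 10^-3 × 23.95 = 0.1291 g
% LiOH = 0.1291 / 0.3397 × 100 = 38.00 %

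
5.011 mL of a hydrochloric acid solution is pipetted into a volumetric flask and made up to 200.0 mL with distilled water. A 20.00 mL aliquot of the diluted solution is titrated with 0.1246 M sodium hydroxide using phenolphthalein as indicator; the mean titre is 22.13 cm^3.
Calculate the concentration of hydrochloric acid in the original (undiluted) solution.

5.503 M

HCl + NaOH → NaCl + H2O
n(NaOH) = 0.02213 × 0.1246 = 2.757 × 10^-3 mol
n(HCl) in the aliquot = 2.757 × 10^-3 mol (1:1 ratio)
[HCl]_dilute = 2.757 × 10^-3 / 0.02000 = 0.1379 mol/L
Dilution factor = 200.0 / 5.011 = 39.91
[HCl]_stock = 0.1379 × 39.91 = 5.503 mol/L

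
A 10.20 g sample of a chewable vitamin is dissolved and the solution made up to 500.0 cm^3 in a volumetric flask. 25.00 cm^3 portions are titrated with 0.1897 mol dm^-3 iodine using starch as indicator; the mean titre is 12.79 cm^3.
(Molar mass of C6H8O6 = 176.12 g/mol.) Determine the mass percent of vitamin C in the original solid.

C6H8O6 + I2 → C6H6O6 + 2 HI
n(I2) per titration = 0.01279 × 0.1897 = 2.426 × 10^-3 mol
n(C6H8O6) in each aliquot = 2.426 × 10^-3 mol (1:1 ratio)
n(C6H8O6) in the whole flask = 2.426 × 10^-3 × 500.0/25.00 = 0.04853 mol
mass of C6H8O6 = 0.04853 × 176.12 = 8.546 g
% C6H8O6 = 8.546 / 10.20 × 100 = 83.79 %

83.79 %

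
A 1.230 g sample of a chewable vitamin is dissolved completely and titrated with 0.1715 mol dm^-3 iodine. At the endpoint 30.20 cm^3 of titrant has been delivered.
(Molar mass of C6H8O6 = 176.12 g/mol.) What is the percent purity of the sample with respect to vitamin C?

74.16 %

C6H8O6 + I2 → C6H6O6 + 2 HI
n(I2) = 0.03020 L × 0.1715 mol/L = 5.179 × 10^-3 mol
n(C6H8O6) = 5.179 × 10^-3 mol (1:1 ratio)
mass of C6H8O6 = 5.179 × 10^-3 × 176.12 g/mol = 0.9122 g
% C6H8O6 = 0.9122 / 1.230 × 100 = 74.16 %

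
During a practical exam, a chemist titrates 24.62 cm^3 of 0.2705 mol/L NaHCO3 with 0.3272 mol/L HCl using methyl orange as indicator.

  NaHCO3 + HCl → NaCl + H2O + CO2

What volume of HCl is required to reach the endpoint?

20.35 mL

n(NaHCO3) = 0.02462 L × 0.2705 mol/L = 6.660 × 10^-3 mol
n(HCl) = 6.660 × 10^-3 mol (1:1 stoichiometry)
V(HCl) = 6.660 × 10^-3 mol / 0.3272 mol/L = 0.02035 L = 20.35 mL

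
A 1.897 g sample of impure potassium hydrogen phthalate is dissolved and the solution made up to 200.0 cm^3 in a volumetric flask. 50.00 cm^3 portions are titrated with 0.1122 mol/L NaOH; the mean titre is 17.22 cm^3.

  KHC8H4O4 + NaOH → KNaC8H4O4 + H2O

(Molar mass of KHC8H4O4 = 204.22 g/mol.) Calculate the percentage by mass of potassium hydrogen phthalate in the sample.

n(NaOH) per titration = 0.01722 × 0.1122 = 1.932 × 10^-3 mol
n(KHC8H4O4) in each aliquot = 1.932 × 10^-3 mol (1:1 ratio)
n(KHC8H4O4) in the whole flask = 1.932 × 10^-3 × 200.0/50.00 = 7.728 × 10^-3 mol
mass of KHC8H4O4 = 7.728 × 10^-3 × 204.22 = 1.578 g
% KHC8H4O4 = 1.578 / 1.897 × 100 = 83.20 %

83.20 %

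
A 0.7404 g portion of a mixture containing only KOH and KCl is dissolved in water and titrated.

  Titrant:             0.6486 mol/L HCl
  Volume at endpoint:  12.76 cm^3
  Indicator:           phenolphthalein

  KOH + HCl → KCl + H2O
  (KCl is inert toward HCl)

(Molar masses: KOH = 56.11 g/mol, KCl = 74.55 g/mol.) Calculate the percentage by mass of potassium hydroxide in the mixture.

n(HCl) = 0.01276 × 0.6486 = 8.276 × 10^-3 mol
Let x = n(KOH), y = n(KCl).
Titrant: 1x = 8.276 × 10^-3;  mass: 56.11x + 74.55y = 0.7404
Solving, x = 8.276 × 10^-3 mol, y = 3.703 × 10^-3 mol
mass of KOH = 8.276 × 10^-3 × 56.11 = 0.4644 g
% KOH = 0.4644 / 0.7404 × 100 = 62.72 %

62.72 %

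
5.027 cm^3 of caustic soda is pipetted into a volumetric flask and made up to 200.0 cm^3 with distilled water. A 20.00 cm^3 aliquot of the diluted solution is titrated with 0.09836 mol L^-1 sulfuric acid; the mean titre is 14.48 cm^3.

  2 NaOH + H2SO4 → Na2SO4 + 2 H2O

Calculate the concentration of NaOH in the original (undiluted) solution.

n(H2SO4) = 0.01448 × 0.09836 = 1.424 × 10^-3 mol
From the 2:1 ratio, n(NaOH) in the aliquot = 2/1 × 1.424 × 10^-3 = 2.849 × 10^-3 mol
[NaOH]_dilute = 2.849 × 10^-3 / 0.02000 = 0.1424 mol/L
Dilution factor = 200.0 / 5.027 = 39.79
[NaOH]_stock = 0.1424 × 39.79 = 5.666 mol/L

5.666 mol/L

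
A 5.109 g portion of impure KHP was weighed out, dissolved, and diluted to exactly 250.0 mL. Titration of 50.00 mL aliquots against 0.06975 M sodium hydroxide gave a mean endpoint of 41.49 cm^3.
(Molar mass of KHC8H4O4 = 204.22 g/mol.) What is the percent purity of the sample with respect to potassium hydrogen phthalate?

KHC8H4O4 + NaOH → KNaC8H4O4 + H2O
n(NaOH) per titration = 0.04149 × 0.06975 = 2.894 × 10^-3 mol
n(KHC8H4O4) in each aliquot = 2.894 × 10^-3 mol (1:1 ratio)
n(KHC8H4O4) in the whole flask = 2.894 × 10^-3 × 250.0/50.00 = 0.01447 mol
mass of KHC8H4O4 = 0.01447 × 204.22 = 2.955 g
% KHC8H4O4 = 2.955 / 5.109 × 100 = 57.84 %

57.84 %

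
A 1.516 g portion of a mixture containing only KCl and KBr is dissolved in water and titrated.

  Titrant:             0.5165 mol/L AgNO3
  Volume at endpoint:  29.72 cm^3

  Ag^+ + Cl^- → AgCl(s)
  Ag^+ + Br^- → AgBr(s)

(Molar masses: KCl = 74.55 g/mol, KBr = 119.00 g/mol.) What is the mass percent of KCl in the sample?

34.37 %

n(AgNO3) = 0.02972 × 0.5165 = 0.01535 mol
Let x = n(KCl), y = n(KBr).
Titrant: 1x + 1y = 0.01535;  mass: 74.55x + 119.00y = 1.516
Solving, x = 6.990 × 10^-3 mol, y = 8.361 × 10^-3 mol
mass of KCl = 6.990 × 10^-3 × 74.55 = 0.5211 g
% KCl = 0.5211 / 1.516 × 100 = 34.37 %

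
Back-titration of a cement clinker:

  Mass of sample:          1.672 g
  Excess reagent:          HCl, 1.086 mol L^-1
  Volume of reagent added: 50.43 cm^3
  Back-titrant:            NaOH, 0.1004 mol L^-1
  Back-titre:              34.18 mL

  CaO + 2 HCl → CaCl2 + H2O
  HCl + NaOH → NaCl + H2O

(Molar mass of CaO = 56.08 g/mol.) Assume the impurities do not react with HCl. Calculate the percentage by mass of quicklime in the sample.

86.09 %

n(HCl) added = 0.05043 × 1.086 = 0.05477 mol
n(NaOH) used in back-titration = 0.03418 × 0.1004 = 3.432 × 10^-3 mol
n(HCl) left over = 3.432 × 10^-3 mol (1:1 ratio)
n(HCl) consumed by analyte = 0.05477 − 3.432 × 10^-3 = 0.05134 mol
From the 1:2 ratio, n(CaO) = 1/2 × 0.05134 = 0.02567 mol
mass of CaO = 0.02567 × 56.08 = 1.439 g
% CaO = 1.439 / 1.672 × 100 = 86.09 %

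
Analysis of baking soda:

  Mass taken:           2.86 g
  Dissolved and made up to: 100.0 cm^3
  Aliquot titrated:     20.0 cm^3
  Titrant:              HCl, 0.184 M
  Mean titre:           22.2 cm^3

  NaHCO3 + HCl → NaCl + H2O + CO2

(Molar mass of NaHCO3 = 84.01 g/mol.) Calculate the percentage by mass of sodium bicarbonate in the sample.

n(HCl) per titration = 0.0222 × 0.184 = 4.08 × 10^-3 mol
n(NaHCO3) in each aliquot = 4.08 × 10^-3 mol (1:1 ratio)
n(NaHCO3) in the whole flask = 4.08 × 10^-3 × 100.0/20.0 = 0.0204 mol
mass of NaHCO3 = 0.0204 × 84.01 = 1.72 g
% NaHCO3 = 1.72 / 2.86 × 100 = 60.0 %

60.0 %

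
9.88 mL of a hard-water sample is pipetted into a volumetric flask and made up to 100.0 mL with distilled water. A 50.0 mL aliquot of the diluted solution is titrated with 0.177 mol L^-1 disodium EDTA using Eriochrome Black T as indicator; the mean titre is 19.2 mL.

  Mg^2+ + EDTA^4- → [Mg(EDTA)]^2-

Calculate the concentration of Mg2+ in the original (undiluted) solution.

0.688 mol/L

n(EDTA) = 0.0192 × 0.177 = 3.40 × 10^-3 mol
n(Mg2+) in the aliquot = 3.40 × 10^-3 mol (1:1 ratio)
[Mg2+]_dilute = 3.40 × 10^-3 / 0.0500 = 0.0680 mol/L
Dilution factor = 100.0 / 9.88 = 10.12
[Mg2+]_stock = 0.0680 × 10.12 = 0.688 mol/L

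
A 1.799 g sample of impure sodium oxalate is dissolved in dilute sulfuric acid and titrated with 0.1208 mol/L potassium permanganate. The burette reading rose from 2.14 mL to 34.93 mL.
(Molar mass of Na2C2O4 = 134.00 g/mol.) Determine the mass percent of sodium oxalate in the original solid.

2 MnO4^- + 5 C2O4^2- + 16 H^+ → 2 Mn^2+ + 10 CO2 + 8 H2O
n(KMnO4) = 0.03279 L × 0.1208 mol/L = 3.961 × 10^-3 mol
From the 5:2 ratio, n(Na2C2O4) = 5/2 × 3.961 × 10^-3 = 9.903 × 10^-3 mol
mass of Na2C2O4 = 9.903 × 10^-3 × 134.00 g/mol = 1.327 g
% Na2C2O4 = 1.327 / 1.799 × 100 = 73.76 %

73.76 %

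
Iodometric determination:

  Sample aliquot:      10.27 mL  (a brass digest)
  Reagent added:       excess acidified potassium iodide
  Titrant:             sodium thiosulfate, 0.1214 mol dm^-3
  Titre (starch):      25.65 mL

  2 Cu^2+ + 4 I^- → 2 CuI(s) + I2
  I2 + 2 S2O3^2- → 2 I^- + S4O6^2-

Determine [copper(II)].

0.3032 mol/L

n(S2O3^2-) = 0.02565 × 0.1214 = 3.114 × 10^-3 mol
n(I2) = n(S2O3^2-)/2 = 1.557 × 10^-3 mol
From the 2:1 ratio, n(Cu2+) in the aliquot = 2/1 × 1.557 × 10^-3 = 3.114 × 10^-3 mol
[Cu2+] = 3.114 × 10^-3 / 0.01027 = 0.3032 mol/L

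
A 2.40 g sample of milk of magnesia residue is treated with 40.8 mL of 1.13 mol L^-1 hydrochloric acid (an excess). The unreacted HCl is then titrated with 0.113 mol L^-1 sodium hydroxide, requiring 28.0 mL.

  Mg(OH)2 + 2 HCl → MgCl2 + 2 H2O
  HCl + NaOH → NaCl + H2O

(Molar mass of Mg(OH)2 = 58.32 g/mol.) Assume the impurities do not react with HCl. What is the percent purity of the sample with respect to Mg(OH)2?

52.2 %

n(HCl) added = 0.0408 × 1.13 = 0.0461 mol
n(NaOH) used in back-titration = 0.0280 × 0.113 = 3.16 × 10^-3 mol
n(HCl) left over = 3.16 × 10^-3 mol (1:1 ratio)
n(HCl) consumed by analyte = 0.0461 − 3.16 × 10^-3 = 0.0429 mol
From the 1:2 ratio, n(Mg(OH)2) = 1/2 × 0.0429 = 0.0215 mol
mass of Mg(OH)2 = 0.0215 × 58.32 = 1.25 g
% Mg(OH)2 = 1.25 / 2.40 × 100 = 52.2 %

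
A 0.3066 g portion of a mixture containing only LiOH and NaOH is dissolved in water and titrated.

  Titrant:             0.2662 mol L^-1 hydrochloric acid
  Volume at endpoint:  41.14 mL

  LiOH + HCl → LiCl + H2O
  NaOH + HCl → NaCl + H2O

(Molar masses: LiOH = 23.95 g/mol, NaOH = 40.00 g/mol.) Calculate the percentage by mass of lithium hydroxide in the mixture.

n(HCl) = 0.04114 × 0.2662 = 0.01095 mol
Let x = n(LiOH), y = n(NaOH).
Titrant: 1x + 1y = 0.01095;  mass: 23.95x + 40.00y = 0.3066
Solving, x = 8.191 × 10^-3 mol, y = 2.761 × 10^-3 mol
mass of LiOH = 8.191 × 10^-3 × 23.95 = 0.1962 g
% LiOH = 0.1962 / 0.3066 × 100 = 63.98 %

63.98 %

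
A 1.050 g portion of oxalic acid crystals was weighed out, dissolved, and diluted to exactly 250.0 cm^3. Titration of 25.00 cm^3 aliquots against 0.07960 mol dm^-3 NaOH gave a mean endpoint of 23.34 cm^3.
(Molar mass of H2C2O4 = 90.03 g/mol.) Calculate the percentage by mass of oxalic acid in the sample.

H2C2O4 + 2 NaOH → Na2C2O4 + 2 H2O
n(NaOH) per titration = 0.02334 × 0.07960 = 1.858 × 10^-3 mol
From the 1:2 ratio, n(H2C2O4) in each aliquot = 1/2 × 1.858 × 10^-3 = 9.289 × 10^-4 mol
n(H2C2O4) in the whole flask = 9.289 × 10^-4 × 250.0/25.00 = 9.289 × 10^-3 mol
mass of H2C2O4 = 9.289 × 10^-3 × 90.03 = 0.8363 g
% H2C2O4 = 0.8363 / 1.050 × 100 = 79.65 %

79.65 %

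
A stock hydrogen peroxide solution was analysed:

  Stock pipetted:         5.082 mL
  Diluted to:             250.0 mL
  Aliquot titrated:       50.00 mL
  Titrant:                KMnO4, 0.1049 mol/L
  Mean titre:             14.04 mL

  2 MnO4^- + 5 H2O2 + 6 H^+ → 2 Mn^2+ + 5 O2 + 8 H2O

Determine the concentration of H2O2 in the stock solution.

3.623 mol/L

n(KMnO4) = 0.01404 × 0.1049 = 1.473 × 10^-3 mol
From the 5:2 ratio, n(H2O2) in the aliquot = 5/2 × 1.473 × 10^-3 = 3.682 × 10^-3 mol
[H2O2]_dilute = 3.682 × 10^-3 / 0.05000 = 0.07364 mol/L
Dilution factor = 250.0 / 5.082 = 49.19
[H2O2]_stock = 0.07364 × 49.19 = 3.623 mol/L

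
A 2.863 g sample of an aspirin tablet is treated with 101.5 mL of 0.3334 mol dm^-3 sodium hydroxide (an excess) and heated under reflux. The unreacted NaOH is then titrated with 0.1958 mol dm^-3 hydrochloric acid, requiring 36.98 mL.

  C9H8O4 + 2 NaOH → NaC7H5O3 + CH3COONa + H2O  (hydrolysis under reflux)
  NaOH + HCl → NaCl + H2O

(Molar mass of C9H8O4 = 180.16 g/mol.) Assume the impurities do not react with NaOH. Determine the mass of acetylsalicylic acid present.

2.396 g

n(NaOH) added = 0.1015 × 0.3334 = 0.03384 mol
n(HCl) used in back-titration = 0.03698 × 0.1958 = 7.241 × 10^-3 mol
n(NaOH) left over = 7.241 × 10^-3 mol (1:1 ratio)
n(NaOH) consumed by analyte = 0.03384 − 7.241 × 10^-3 = 0.02660 mol
From the 1:2 ratio, n(C9H8O4) = 1/2 × 0.02660 = 0.01330 mol
mass of C9H8O4 = 0.01330 × 180.16 = 2.396 g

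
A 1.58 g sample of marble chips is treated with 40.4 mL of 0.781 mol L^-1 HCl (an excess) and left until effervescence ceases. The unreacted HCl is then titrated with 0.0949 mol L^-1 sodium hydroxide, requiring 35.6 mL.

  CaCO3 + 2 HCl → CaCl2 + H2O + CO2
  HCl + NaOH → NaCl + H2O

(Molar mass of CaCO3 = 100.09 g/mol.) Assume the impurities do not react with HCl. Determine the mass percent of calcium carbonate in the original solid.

n(HCl) added = 0.0404 × 0.781 = 0.0316 mol
n(NaOH) used in back-titration = 0.0356 × 0.0949 = 3.38 × 10^-3 mol
n(HCl) left over = 3.38 × 10^-3 mol (1:1 ratio)
n(HCl) consumed by analyte = 0.0316 − 3.38 × 10^-3 = 0.0282 mol
From the 1:2 ratio, n(CaCO3) = 1/2 × 0.0282 = 0.0141 mol
mass of CaCO3 = 0.0141 × 100.09 = 1.41 g
% CaCO3 = 1.41 / 1.58 × 100 = 89.2 %

89.2 %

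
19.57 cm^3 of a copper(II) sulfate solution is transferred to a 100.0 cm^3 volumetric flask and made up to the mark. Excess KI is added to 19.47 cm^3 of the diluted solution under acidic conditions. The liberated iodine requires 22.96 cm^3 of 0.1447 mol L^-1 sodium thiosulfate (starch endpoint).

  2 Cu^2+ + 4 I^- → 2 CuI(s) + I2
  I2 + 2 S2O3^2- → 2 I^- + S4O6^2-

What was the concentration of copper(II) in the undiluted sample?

n(S2O3^2-) = 0.02296 × 0.1447 = 3.322 × 10^-3 mol
n(I2) = n(S2O3^2-)/2 = 1.661 × 10^-3 mol
From the 2:1 ratio, n(Cu2+) in the aliquot = 2/1 × 1.661 × 10^-3 = 3.322 × 10^-3 mol
[Cu2+]_dilute = 3.322 × 10^-3 / 0.01947 = 0.1706 mol/L
[Cu2+]_original = 0.1706 × 100.0/19.57 = 0.8719 mol/L

0.8719 mol/L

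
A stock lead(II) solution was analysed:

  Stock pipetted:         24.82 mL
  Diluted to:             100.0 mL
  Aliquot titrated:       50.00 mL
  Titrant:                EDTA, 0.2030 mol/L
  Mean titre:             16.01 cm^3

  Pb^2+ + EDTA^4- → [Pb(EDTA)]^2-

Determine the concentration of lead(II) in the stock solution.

0.2619 mol/L

n(EDTA) = 0.01601 × 0.2030 = 3.250 × 10^-3 mol
n(Pb2+) in the aliquot = 3.250 × 10^-3 mol (1:1 ratio)
[Pb2+]_dilute = 3.250 × 10^-3 / 0.05000 = 0.06500 mol/L
Dilution factor = 100.0 / 24.82 = 4.029
[Pb2+]_stock = 0.06500 × 4.029 = 0.2619 mol/L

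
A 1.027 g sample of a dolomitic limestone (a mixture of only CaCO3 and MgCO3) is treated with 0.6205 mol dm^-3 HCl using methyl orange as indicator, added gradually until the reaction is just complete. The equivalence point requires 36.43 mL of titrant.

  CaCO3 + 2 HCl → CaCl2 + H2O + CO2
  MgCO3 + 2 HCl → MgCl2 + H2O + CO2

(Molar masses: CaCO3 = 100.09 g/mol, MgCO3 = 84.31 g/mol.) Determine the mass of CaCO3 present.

n(HCl) = 0.03643 × 0.6205 = 0.02260 mol
Let x = n(CaCO3), y = n(MgCO3).
Titrant: 2x + 2y = 0.02260;  mass: 100.09x + 84.31y = 1.027
Solving, x = 4.695 × 10^-3 mol, y = 6.607 × 10^-3 mol
mass of CaCO3 = 4.695 × 10^-3 × 100.09 = 0.4700 g

0.4700 g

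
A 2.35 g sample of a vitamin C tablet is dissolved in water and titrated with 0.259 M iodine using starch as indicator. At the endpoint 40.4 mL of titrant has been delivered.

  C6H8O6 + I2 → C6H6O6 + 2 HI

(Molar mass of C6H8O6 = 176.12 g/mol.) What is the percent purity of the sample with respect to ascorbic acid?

n(I2) = 0.0404 L × 0.259 mol/L = 0.0105 mol
n(C6H8O6) = 0.0105 mol (1:1 ratio)
mass of C6H8O6 = 0.0105 × 176.12 g/mol = 1.84 g
% C6H8O6 = 1.84 / 2.35 × 100 = 78.4 %

78.4 %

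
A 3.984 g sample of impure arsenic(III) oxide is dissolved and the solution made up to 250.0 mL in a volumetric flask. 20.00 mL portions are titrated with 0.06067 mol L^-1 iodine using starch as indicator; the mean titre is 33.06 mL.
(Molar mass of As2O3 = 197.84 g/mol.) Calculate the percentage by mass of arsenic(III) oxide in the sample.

As2O3 + 2 I2 + 2 H2O → As2O5 + 4 HI
n(I2) per titration = 0.03306 × 0.06067 = 2.006 × 10^-3 mol
From the 1:2 ratio, n(As2O3) in each aliquot = 1/2 × 2.006 × 10^-3 = 1.003 × 10^-3 mol
n(As2O3) in the whole flask = 1.003 × 10^-3 × 250.0/20.00 = 0.01254 mol
mass of As2O3 = 0.01254 × 197.84 = 2.480 g
% As2O3 = 2.480 / 3.984 × 100 = 62.25 %

62.25 %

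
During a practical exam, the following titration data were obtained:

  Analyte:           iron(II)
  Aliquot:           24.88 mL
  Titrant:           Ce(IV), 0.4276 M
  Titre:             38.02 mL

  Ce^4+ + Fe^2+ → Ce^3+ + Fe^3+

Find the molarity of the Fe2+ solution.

n(Ce4+) = 0.03802 L × 0.4276 mol/L = 0.01626 mol
n(Fe2+) = 0.01626 mol (1:1 mole ratio)
[Fe2+] = 0.01626 mol / 0.02488 L = 0.6534 mol/L

0.6534 M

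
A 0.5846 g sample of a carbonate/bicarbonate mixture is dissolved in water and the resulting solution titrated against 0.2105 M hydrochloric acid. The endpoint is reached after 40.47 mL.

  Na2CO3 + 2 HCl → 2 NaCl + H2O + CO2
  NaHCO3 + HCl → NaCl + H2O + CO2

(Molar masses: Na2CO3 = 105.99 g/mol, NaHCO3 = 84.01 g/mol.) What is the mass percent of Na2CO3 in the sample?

38.31 %

n(HCl) = 0.04047 × 0.2105 = 8.519 × 10^-3 mol
Let x = n(Na2CO3), y = n(NaHCO3).
Titrant: 2x + 1y = 8.519 × 10^-3;  mass: 105.99x + 84.01y = 0.5846
Solving, x = 2.113 × 10^-3 mol, y = 4.293 × 10^-3 mol
mass of Na2CO3 = 2.113 × 10^-3 × 105.99 = 0.2240 g
% Na2CO3 = 0.2240 / 0.5846 × 100 = 38.31 %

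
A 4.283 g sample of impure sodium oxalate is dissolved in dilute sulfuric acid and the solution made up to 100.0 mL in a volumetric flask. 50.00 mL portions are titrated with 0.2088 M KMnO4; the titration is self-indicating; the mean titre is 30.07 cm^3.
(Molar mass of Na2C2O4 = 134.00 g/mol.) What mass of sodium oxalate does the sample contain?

2 MnO4^- + 5 C2O4^2- + 16 H^+ → 2 Mn^2+ + 10 CO2 + 8 H2O
n(KMnO4) per titration = 0.03007 × 0.2088 = 6.279 × 10^-3 mol
From the 5:2 ratio, n(Na2C2O4) in each aliquot = 5/2 × 6.279 × 10^-3 = 0.01570 mol
n(Na2C2O4) in the whole flask = 0.01570 × 100.0/50.00 = 0.03139 mol
mass of Na2C2O4 = 0.03139 × 134.00 = 4.207 g

4.207 g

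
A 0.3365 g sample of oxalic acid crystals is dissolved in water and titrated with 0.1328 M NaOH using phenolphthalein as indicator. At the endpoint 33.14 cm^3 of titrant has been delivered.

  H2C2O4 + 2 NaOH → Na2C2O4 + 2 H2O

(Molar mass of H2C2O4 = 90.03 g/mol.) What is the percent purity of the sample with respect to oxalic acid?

n(NaOH) = 0.03314 L × 0.1328 mol/L = 4.401 × 10^-3 mol
From the 1:2 ratio, n(H2C2O4) = 1/2 × 4.401 × 10^-3 = 2.200 × 10^-3 mol
mass of H2C2O4 = 2.200 × 10^-3 × 90.03 g/mol = 0.1981 g
% H2C2O4 = 0.1981 / 0.3365 × 100 = 58.87 %

58.87 %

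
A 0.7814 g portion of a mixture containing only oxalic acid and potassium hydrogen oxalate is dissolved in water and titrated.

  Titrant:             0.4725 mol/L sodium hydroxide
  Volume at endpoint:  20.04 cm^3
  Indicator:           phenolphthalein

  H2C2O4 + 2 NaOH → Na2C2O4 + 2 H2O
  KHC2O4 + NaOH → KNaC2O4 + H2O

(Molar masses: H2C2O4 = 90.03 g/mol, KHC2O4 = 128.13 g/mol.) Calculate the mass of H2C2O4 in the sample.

n(NaOH) = 0.02004 × 0.4725 = 9.469 × 10^-3 mol
Let x = n(H2C2O4), y = n(KHC2O4).
Titrant: 2x + 1y = 9.469 × 10^-3;  mass: 90.03x + 128.13y = 0.7814
Solving, x = 2.598 × 10^-3 mol, y = 4.273 × 10^-3 mol
mass of H2C2O4 = 2.598 × 10^-3 × 90.03 = 0.2339 g

0.2339 g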